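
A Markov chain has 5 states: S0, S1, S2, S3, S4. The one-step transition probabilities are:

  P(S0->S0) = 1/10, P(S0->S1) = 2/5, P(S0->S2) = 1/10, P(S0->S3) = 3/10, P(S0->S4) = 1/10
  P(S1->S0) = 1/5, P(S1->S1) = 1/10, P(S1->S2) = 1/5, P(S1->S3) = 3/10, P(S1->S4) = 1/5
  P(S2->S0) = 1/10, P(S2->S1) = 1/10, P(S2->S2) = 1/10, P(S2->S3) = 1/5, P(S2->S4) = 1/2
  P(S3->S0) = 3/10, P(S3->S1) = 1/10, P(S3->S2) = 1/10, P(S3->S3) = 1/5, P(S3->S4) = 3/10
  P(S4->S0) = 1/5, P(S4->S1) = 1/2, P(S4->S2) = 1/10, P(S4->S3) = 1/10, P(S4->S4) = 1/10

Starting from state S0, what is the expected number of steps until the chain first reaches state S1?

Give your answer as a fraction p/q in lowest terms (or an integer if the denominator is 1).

Let h_i = expected steps to first reach S1 from state i.
Boundary: h_S1 = 0.
First-step equations for the other states:
  h_S0 = 1 + 1/10*h_S0 + 2/5*h_S1 + 1/10*h_S2 + 3/10*h_S3 + 1/10*h_S4
  h_S2 = 1 + 1/10*h_S0 + 1/10*h_S1 + 1/10*h_S2 + 1/5*h_S3 + 1/2*h_S4
  h_S3 = 1 + 3/10*h_S0 + 1/10*h_S1 + 1/10*h_S2 + 1/5*h_S3 + 3/10*h_S4
  h_S4 = 1 + 1/5*h_S0 + 1/2*h_S1 + 1/10*h_S2 + 1/10*h_S3 + 1/10*h_S4

Substituting h_S1 = 0 and rearranging gives the linear system (I - Q) h = 1:
  [9/10, -1/10, -3/10, -1/10] . (h_S0, h_S2, h_S3, h_S4) = 1
  [-1/10, 9/10, -1/5, -1/2] . (h_S0, h_S2, h_S3, h_S4) = 1
  [-3/10, -1/10, 4/5, -3/10] . (h_S0, h_S2, h_S3, h_S4) = 1
  [-1/5, -1/10, -1/10, 9/10] . (h_S0, h_S2, h_S3, h_S4) = 1

Solving yields:
  h_S0 = 2850/911
  h_S2 = 3465/911
  h_S3 = 3550/911
  h_S4 = 2425/911

Starting state is S0, so the expected hitting time is h_S0 = 2850/911.

Answer: 2850/911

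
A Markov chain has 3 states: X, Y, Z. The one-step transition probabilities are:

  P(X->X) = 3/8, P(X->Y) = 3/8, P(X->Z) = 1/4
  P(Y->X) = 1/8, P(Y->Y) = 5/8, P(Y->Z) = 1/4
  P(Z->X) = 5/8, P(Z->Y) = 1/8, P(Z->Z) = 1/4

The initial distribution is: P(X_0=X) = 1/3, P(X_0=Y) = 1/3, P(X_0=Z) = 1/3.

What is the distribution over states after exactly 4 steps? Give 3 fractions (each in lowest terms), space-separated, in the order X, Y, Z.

Propagating the distribution step by step (d_{t+1} = d_t * P):
d_0 = (X=1/3, Y=1/3, Z=1/3)
  d_1[X] = 1/3*3/8 + 1/3*1/8 + 1/3*5/8 = 3/8
  d_1[Y] = 1/3*3/8 + 1/3*5/8 + 1/3*1/8 = 3/8
  d_1[Z] = 1/3*1/4 + 1/3*1/4 + 1/3*1/4 = 1/4
d_1 = (X=3/8, Y=3/8, Z=1/4)
  d_2[X] = 3/8*3/8 + 3/8*1/8 + 1/4*5/8 = 11/32
  d_2[Y] = 3/8*3/8 + 3/8*5/8 + 1/4*1/8 = 13/32
  d_2[Z] = 3/8*1/4 + 3/8*1/4 + 1/4*1/4 = 1/4
d_2 = (X=11/32, Y=13/32, Z=1/4)
  d_3[X] = 11/32*3/8 + 13/32*1/8 + 1/4*5/8 = 43/128
  d_3[Y] = 11/32*3/8 + 13/32*5/8 + 1/4*1/8 = 53/128
  d_3[Z] = 11/32*1/4 + 13/32*1/4 + 1/4*1/4 = 1/4
d_3 = (X=43/128, Y=53/128, Z=1/4)
  d_4[X] = 43/128*3/8 + 53/128*1/8 + 1/4*5/8 = 171/512
  d_4[Y] = 43/128*3/8 + 53/128*5/8 + 1/4*1/8 = 213/512
  d_4[Z] = 43/128*1/4 + 53/128*1/4 + 1/4*1/4 = 1/4
d_4 = (X=171/512, Y=213/512, Z=1/4)

Answer: 171/512 213/512 1/4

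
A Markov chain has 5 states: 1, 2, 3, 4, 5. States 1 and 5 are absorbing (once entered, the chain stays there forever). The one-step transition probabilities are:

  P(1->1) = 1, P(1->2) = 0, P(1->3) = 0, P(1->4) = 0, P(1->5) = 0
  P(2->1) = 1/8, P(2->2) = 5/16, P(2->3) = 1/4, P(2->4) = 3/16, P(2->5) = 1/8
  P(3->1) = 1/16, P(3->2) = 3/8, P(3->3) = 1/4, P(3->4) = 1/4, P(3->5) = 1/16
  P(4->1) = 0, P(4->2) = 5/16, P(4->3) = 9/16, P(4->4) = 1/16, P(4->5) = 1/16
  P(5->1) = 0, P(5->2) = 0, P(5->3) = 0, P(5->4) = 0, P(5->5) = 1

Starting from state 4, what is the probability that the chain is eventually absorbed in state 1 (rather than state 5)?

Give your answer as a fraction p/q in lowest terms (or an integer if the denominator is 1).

Let a_i = P(absorbed in 1 | start in state i).
Boundary conditions: a_1 = 1, a_5 = 0.
For each transient state i, a_i = sum_j P(i->j) * a_j:
  a_2 = 1/8*a_1 + 5/16*a_2 + 1/4*a_3 + 3/16*a_4 + 1/8*a_5
  a_3 = 1/16*a_1 + 3/8*a_2 + 1/4*a_3 + 1/4*a_4 + 1/16*a_5
  a_4 = 0*a_1 + 5/16*a_2 + 9/16*a_3 + 1/16*a_4 + 1/16*a_5

Substituting a_1 = 1 and a_5 = 0, rearrange to (I - Q) a = r where r[i] = P(i -> 1):
  [11/16, -1/4, -3/16] . (a_2, a_3, a_4) = 1/8
  [-3/8, 3/4, -1/4] . (a_2, a_3, a_4) = 1/16
  [-5/16, -9/16, 15/16] . (a_2, a_3, a_4) = 0

Solving yields:
  a_2 = 375/802
  a_3 = 185/401
  a_4 = 347/802

Starting state is 4, so the absorption probability is a_4 = 347/802.

Answer: 347/802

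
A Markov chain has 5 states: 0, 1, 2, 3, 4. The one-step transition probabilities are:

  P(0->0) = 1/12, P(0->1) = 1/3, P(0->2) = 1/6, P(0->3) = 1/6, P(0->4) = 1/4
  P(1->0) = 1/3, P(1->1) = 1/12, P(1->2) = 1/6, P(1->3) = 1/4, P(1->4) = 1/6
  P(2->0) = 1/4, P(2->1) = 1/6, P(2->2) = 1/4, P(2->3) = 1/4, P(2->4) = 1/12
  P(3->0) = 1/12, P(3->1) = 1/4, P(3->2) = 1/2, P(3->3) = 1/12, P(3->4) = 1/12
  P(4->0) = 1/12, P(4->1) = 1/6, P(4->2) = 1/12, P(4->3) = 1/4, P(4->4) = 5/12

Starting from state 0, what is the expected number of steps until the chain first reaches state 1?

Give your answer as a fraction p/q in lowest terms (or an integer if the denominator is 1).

Answer: 2784/677

Derivation:
Let h_i = expected steps to first reach 1 from state i.
Boundary: h_1 = 0.
First-step equations for the other states:
  h_0 = 1 + 1/12*h_0 + 1/3*h_1 + 1/6*h_2 + 1/6*h_3 + 1/4*h_4
  h_2 = 1 + 1/4*h_0 + 1/6*h_1 + 1/4*h_2 + 1/4*h_3 + 1/12*h_4
  h_3 = 1 + 1/12*h_0 + 1/4*h_1 + 1/2*h_2 + 1/12*h_3 + 1/12*h_4
  h_4 = 1 + 1/12*h_0 + 1/6*h_1 + 1/12*h_2 + 1/4*h_3 + 5/12*h_4

Substituting h_1 = 0 and rearranging gives the linear system (I - Q) h = 1:
  [11/12, -1/6, -1/6, -1/4] . (h_0, h_2, h_3, h_4) = 1
  [-1/4, 3/4, -1/4, -1/12] . (h_0, h_2, h_3, h_4) = 1
  [-1/12, -1/2, 11/12, -1/12] . (h_0, h_2, h_3, h_4) = 1
  [-1/12, -1/12, -1/4, 7/12] . (h_0, h_2, h_3, h_4) = 1

Solving yields:
  h_0 = 2784/677
  h_2 = 3216/677
  h_3 = 3048/677
  h_4 = 3324/677

Starting state is 0, so the expected hitting time is h_0 = 2784/677.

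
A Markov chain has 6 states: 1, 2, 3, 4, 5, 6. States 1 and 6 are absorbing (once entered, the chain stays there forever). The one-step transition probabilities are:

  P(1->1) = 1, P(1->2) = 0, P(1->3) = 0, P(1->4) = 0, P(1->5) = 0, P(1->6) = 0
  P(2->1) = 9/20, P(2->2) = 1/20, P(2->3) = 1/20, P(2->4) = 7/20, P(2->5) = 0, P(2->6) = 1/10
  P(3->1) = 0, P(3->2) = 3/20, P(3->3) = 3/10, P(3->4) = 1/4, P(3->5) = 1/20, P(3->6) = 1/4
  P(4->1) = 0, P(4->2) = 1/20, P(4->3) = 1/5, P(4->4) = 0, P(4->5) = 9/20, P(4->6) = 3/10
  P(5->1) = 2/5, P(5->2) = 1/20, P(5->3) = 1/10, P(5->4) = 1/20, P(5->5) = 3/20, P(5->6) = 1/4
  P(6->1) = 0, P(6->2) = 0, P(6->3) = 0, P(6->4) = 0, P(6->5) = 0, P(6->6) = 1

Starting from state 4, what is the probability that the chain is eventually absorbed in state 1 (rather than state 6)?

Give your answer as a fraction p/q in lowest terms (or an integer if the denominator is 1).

Let a_i = P(absorbed in 1 | start in state i).
Boundary conditions: a_1 = 1, a_6 = 0.
For each transient state i, a_i = sum_j P(i->j) * a_j:
  a_2 = 9/20*a_1 + 1/20*a_2 + 1/20*a_3 + 7/20*a_4 + 0*a_5 + 1/10*a_6
  a_3 = 0*a_1 + 3/20*a_2 + 3/10*a_3 + 1/4*a_4 + 1/20*a_5 + 1/4*a_6
  a_4 = 0*a_1 + 1/20*a_2 + 1/5*a_3 + 0*a_4 + 9/20*a_5 + 3/10*a_6
  a_5 = 2/5*a_1 + 1/20*a_2 + 1/10*a_3 + 1/20*a_4 + 3/20*a_5 + 1/4*a_6

Substituting a_1 = 1 and a_6 = 0, rearrange to (I - Q) a = r where r[i] = P(i -> 1):
  [19/20, -1/20, -7/20, 0] . (a_2, a_3, a_4, a_5) = 9/20
  [-3/20, 7/10, -1/4, -1/20] . (a_2, a_3, a_4, a_5) = 0
  [-1/20, -1/5, 1, -9/20] . (a_2, a_3, a_4, a_5) = 0
  [-1/20, -1/10, -1/20, 17/20] . (a_2, a_3, a_4, a_5) = 2/5

Solving yields:
  a_2 = 435/707
  a_3 = 208/707
  a_4 = 242/707
  a_5 = 397/707

Starting state is 4, so the absorption probability is a_4 = 242/707.

Answer: 242/707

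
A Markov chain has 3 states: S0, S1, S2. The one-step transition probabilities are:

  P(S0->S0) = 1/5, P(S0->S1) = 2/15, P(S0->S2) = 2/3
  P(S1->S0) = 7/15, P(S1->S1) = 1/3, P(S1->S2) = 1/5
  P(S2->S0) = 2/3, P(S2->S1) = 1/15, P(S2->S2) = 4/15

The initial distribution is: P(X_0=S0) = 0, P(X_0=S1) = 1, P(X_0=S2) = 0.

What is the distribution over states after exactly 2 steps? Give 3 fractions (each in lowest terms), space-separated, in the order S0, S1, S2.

Answer: 86/225 14/75 97/225

Derivation:
Propagating the distribution step by step (d_{t+1} = d_t * P):
d_0 = (S0=0, S1=1, S2=0)
  d_1[S0] = 0*1/5 + 1*7/15 + 0*2/3 = 7/15
  d_1[S1] = 0*2/15 + 1*1/3 + 0*1/15 = 1/3
  d_1[S2] = 0*2/3 + 1*1/5 + 0*4/15 = 1/5
d_1 = (S0=7/15, S1=1/3, S2=1/5)
  d_2[S0] = 7/15*1/5 + 1/3*7/15 + 1/5*2/3 = 86/225
  d_2[S1] = 7/15*2/15 + 1/3*1/3 + 1/5*1/15 = 14/75
  d_2[S2] = 7/15*2/3 + 1/3*1/5 + 1/5*4/15 = 97/225
d_2 = (S0=86/225, S1=14/75, S2=97/225)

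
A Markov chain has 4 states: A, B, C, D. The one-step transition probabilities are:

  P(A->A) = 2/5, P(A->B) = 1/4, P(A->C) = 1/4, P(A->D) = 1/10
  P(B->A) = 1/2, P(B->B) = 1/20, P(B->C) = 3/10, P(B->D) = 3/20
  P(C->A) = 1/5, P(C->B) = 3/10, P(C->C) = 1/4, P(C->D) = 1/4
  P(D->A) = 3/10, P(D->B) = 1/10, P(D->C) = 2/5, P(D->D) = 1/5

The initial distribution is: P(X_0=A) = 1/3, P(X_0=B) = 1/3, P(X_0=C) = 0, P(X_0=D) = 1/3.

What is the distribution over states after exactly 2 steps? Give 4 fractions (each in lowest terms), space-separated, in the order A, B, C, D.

Answer: 67/200 13/60 67/240 203/1200

Derivation:
Propagating the distribution step by step (d_{t+1} = d_t * P):
d_0 = (A=1/3, B=1/3, C=0, D=1/3)
  d_1[A] = 1/3*2/5 + 1/3*1/2 + 0*1/5 + 1/3*3/10 = 2/5
  d_1[B] = 1/3*1/4 + 1/3*1/20 + 0*3/10 + 1/3*1/10 = 2/15
  d_1[C] = 1/3*1/4 + 1/3*3/10 + 0*1/4 + 1/3*2/5 = 19/60
  d_1[D] = 1/3*1/10 + 1/3*3/20 + 0*1/4 + 1/3*1/5 = 3/20
d_1 = (A=2/5, B=2/15, C=19/60, D=3/20)
  d_2[A] = 2/5*2/5 + 2/15*1/2 + 19/60*1/5 + 3/20*3/10 = 67/200
  d_2[B] = 2/5*1/4 + 2/15*1/20 + 19/60*3/10 + 3/20*1/10 = 13/60
  d_2[C] = 2/5*1/4 + 2/15*3/10 + 19/60*1/4 + 3/20*2/5 = 67/240
  d_2[D] = 2/5*1/10 + 2/15*3/20 + 19/60*1/4 + 3/20*1/5 = 203/1200
d_2 = (A=67/200, B=13/60, C=67/240, D=203/1200)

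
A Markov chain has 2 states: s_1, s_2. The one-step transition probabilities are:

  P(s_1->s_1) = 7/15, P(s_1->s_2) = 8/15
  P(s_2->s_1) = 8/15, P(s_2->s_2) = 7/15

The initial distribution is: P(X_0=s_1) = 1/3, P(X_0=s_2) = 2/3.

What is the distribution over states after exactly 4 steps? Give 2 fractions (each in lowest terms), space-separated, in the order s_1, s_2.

Propagating the distribution step by step (d_{t+1} = d_t * P):
d_0 = (s_1=1/3, s_2=2/3)
  d_1[s_1] = 1/3*7/15 + 2/3*8/15 = 23/45
  d_1[s_2] = 1/3*8/15 + 2/3*7/15 = 22/45
d_1 = (s_1=23/45, s_2=22/45)
  d_2[s_1] = 23/45*7/15 + 22/45*8/15 = 337/675
  d_2[s_2] = 23/45*8/15 + 22/45*7/15 = 338/675
d_2 = (s_1=337/675, s_2=338/675)
  d_3[s_1] = 337/675*7/15 + 338/675*8/15 = 5063/10125
  d_3[s_2] = 337/675*8/15 + 338/675*7/15 = 5062/10125
d_3 = (s_1=5063/10125, s_2=5062/10125)
  d_4[s_1] = 5063/10125*7/15 + 5062/10125*8/15 = 75937/151875
  d_4[s_2] = 5063/10125*8/15 + 5062/10125*7/15 = 75938/151875
d_4 = (s_1=75937/151875, s_2=75938/151875)

Answer: 75937/151875 75938/151875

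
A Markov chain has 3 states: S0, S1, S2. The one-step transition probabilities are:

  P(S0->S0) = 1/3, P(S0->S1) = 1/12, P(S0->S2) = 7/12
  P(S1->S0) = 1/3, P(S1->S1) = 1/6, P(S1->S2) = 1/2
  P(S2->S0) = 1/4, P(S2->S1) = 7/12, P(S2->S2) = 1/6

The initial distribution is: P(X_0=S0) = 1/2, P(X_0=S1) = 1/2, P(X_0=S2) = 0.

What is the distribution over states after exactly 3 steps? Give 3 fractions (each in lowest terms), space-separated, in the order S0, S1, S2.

Answer: 263/864 331/1152 1411/3456

Derivation:
Propagating the distribution step by step (d_{t+1} = d_t * P):
d_0 = (S0=1/2, S1=1/2, S2=0)
  d_1[S0] = 1/2*1/3 + 1/2*1/3 + 0*1/4 = 1/3
  d_1[S1] = 1/2*1/12 + 1/2*1/6 + 0*7/12 = 1/8
  d_1[S2] = 1/2*7/12 + 1/2*1/2 + 0*1/6 = 13/24
d_1 = (S0=1/3, S1=1/8, S2=13/24)
  d_2[S0] = 1/3*1/3 + 1/8*1/3 + 13/24*1/4 = 83/288
  d_2[S1] = 1/3*1/12 + 1/8*1/6 + 13/24*7/12 = 35/96
  d_2[S2] = 1/3*7/12 + 1/8*1/2 + 13/24*1/6 = 25/72
d_2 = (S0=83/288, S1=35/96, S2=25/72)
  d_3[S0] = 83/288*1/3 + 35/96*1/3 + 25/72*1/4 = 263/864
  d_3[S1] = 83/288*1/12 + 35/96*1/6 + 25/72*7/12 = 331/1152
  d_3[S2] = 83/288*7/12 + 35/96*1/2 + 25/72*1/6 = 1411/3456
d_3 = (S0=263/864, S1=331/1152, S2=1411/3456)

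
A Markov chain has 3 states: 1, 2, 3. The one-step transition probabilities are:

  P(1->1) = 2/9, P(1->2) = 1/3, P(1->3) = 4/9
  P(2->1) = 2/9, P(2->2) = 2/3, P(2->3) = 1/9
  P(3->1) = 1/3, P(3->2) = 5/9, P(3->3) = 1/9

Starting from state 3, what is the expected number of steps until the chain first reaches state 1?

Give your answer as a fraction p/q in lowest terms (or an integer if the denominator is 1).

Let h_i = expected steps to first reach 1 from state i.
Boundary: h_1 = 0.
First-step equations for the other states:
  h_2 = 1 + 2/9*h_1 + 2/3*h_2 + 1/9*h_3
  h_3 = 1 + 1/3*h_1 + 5/9*h_2 + 1/9*h_3

Substituting h_1 = 0 and rearranging gives the linear system (I - Q) h = 1:
  [1/3, -1/9] . (h_2, h_3) = 1
  [-5/9, 8/9] . (h_2, h_3) = 1

Solving yields:
  h_2 = 81/19
  h_3 = 72/19

Starting state is 3, so the expected hitting time is h_3 = 72/19.

Answer: 72/19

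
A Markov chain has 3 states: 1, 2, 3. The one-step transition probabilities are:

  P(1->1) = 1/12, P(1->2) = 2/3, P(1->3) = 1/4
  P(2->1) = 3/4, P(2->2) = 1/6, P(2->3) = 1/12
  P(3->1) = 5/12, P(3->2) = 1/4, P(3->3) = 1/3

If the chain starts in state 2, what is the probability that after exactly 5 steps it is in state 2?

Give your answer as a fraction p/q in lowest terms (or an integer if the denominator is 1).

Computing P^5 by repeated multiplication:
P^1 =
  1: [1/12, 2/3, 1/4]
  2: [3/4, 1/6, 1/12]
  3: [5/12, 1/4, 1/3]
P^2 =
  1: [11/18, 11/48, 23/144]
  2: [2/9, 79/144, 11/48]
  3: [13/36, 29/72, 17/72]
P^3 =
  1: [125/432, 839/1728, 389/1728]
  2: [227/432, 19/64, 307/1728]
  3: [31/72, 317/864, 175/864]
P^4 =
  1: [833/1728, 6845/20736, 3895/20736]
  2: [1765/5184, 9211/20736, 4465/20736]
  3: [1025/2592, 4135/10368, 79/384]
P^5 =
  1: [22769/62208, 105343/248832, 17471/82944]
  2: [3119/6912, 88297/248832, 48251/248832]
  3: [12995/31104, 15823/41472, 24967/124416]

(P^5)[2 -> 2] = 88297/248832

Answer: 88297/248832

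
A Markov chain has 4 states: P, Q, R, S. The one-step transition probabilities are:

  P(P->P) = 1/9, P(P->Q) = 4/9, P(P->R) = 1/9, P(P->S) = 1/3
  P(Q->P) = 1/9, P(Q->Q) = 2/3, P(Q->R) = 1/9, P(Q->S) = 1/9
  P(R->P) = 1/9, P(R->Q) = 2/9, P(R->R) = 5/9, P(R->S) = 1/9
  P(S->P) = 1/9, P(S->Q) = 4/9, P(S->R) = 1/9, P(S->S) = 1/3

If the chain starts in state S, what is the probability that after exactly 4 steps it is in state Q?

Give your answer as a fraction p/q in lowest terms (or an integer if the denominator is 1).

Computing P^4 by repeated multiplication:
P^1 =
  P: [1/9, 4/9, 1/9, 1/3]
  Q: [1/9, 2/3, 1/9, 1/9]
  R: [1/9, 2/9, 5/9, 1/9]
  S: [1/9, 4/9, 1/9, 1/3]
P^2 =
  P: [1/9, 14/27, 13/81, 17/81]
  Q: [1/9, 46/81, 13/81, 13/81]
  R: [1/9, 10/27, 29/81, 13/81]
  S: [1/9, 14/27, 13/81, 17/81]
P^3 =
  P: [1/9, 382/729, 133/729, 133/729]
  Q: [1/9, 130/243, 133/729, 125/729]
  R: [1/9, 326/729, 197/729, 125/729]
  S: [1/9, 382/729, 133/729, 133/729]
P^4 =
  P: [1/9, 1138/2187, 1261/6561, 1157/6561]
  Q: [1/9, 3430/6561, 1261/6561, 1141/6561]
  R: [1/9, 1058/2187, 1517/6561, 1141/6561]
  S: [1/9, 1138/2187, 1261/6561, 1157/6561]

(P^4)[S -> Q] = 1138/2187

Answer: 1138/2187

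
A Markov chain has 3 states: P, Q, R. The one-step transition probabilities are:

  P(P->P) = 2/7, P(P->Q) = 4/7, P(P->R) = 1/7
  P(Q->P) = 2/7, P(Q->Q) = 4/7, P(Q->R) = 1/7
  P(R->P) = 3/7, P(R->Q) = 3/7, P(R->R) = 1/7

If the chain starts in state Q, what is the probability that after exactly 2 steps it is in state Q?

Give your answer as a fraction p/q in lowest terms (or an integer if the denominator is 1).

Answer: 27/49

Derivation:
Computing P^2 by repeated multiplication:
P^1 =
  P: [2/7, 4/7, 1/7]
  Q: [2/7, 4/7, 1/7]
  R: [3/7, 3/7, 1/7]
P^2 =
  P: [15/49, 27/49, 1/7]
  Q: [15/49, 27/49, 1/7]
  R: [15/49, 27/49, 1/7]

(P^2)[Q -> Q] = 27/49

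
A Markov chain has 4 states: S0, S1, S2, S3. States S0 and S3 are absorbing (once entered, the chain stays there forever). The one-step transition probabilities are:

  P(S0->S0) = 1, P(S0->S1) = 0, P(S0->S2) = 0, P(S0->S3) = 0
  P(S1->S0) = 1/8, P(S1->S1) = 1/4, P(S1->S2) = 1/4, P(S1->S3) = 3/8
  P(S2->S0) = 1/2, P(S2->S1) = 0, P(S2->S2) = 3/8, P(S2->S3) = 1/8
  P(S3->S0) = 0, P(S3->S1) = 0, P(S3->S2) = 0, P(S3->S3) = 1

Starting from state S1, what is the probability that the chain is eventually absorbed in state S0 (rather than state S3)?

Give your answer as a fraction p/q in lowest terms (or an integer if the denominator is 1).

Let a_i = P(absorbed in S0 | start in state i).
Boundary conditions: a_S0 = 1, a_S3 = 0.
For each transient state i, a_i = sum_j P(i->j) * a_j:
  a_S1 = 1/8*a_S0 + 1/4*a_S1 + 1/4*a_S2 + 3/8*a_S3
  a_S2 = 1/2*a_S0 + 0*a_S1 + 3/8*a_S2 + 1/8*a_S3

Substituting a_S0 = 1 and a_S3 = 0, rearrange to (I - Q) a = r where r[i] = P(i -> S0):
  [3/4, -1/4] . (a_S1, a_S2) = 1/8
  [0, 5/8] . (a_S1, a_S2) = 1/2

Solving yields:
  a_S1 = 13/30
  a_S2 = 4/5

Starting state is S1, so the absorption probability is a_S1 = 13/30.

Answer: 13/30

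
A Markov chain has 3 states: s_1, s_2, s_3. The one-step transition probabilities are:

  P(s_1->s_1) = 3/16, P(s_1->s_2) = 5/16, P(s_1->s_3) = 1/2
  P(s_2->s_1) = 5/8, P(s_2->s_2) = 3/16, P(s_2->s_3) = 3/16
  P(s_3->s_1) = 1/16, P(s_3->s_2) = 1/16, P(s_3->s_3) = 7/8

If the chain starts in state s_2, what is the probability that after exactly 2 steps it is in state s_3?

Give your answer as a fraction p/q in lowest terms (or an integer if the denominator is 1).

Answer: 131/256

Derivation:
Computing P^2 by repeated multiplication:
P^1 =
  s_1: [3/16, 5/16, 1/2]
  s_2: [5/8, 3/16, 3/16]
  s_3: [1/16, 1/16, 7/8]
P^2 =
  s_1: [67/256, 19/128, 151/256]
  s_2: [63/256, 31/128, 131/256]
  s_3: [27/256, 11/128, 207/256]

(P^2)[s_2 -> s_3] = 131/256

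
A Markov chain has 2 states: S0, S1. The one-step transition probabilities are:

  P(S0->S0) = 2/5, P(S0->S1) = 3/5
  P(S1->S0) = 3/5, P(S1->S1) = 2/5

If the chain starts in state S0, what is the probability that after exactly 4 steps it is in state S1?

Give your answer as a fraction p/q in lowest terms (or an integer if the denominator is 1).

Computing P^4 by repeated multiplication:
P^1 =
  S0: [2/5, 3/5]
  S1: [3/5, 2/5]
P^2 =
  S0: [13/25, 12/25]
  S1: [12/25, 13/25]
P^3 =
  S0: [62/125, 63/125]
  S1: [63/125, 62/125]
P^4 =
  S0: [313/625, 312/625]
  S1: [312/625, 313/625]

(P^4)[S0 -> S1] = 312/625

Answer: 312/625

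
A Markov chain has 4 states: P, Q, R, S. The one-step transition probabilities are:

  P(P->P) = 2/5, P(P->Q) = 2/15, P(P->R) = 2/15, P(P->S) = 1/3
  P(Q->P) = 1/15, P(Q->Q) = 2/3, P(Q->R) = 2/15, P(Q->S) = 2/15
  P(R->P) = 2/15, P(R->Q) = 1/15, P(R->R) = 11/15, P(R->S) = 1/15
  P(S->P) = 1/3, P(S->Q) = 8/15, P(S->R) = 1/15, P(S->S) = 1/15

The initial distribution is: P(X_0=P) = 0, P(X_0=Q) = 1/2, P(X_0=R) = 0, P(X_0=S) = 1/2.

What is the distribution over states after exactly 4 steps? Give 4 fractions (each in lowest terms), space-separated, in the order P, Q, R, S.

Propagating the distribution step by step (d_{t+1} = d_t * P):
d_0 = (P=0, Q=1/2, R=0, S=1/2)
  d_1[P] = 0*2/5 + 1/2*1/15 + 0*2/15 + 1/2*1/3 = 1/5
  d_1[Q] = 0*2/15 + 1/2*2/3 + 0*1/15 + 1/2*8/15 = 3/5
  d_1[R] = 0*2/15 + 1/2*2/15 + 0*11/15 + 1/2*1/15 = 1/10
  d_1[S] = 0*1/3 + 1/2*2/15 + 0*1/15 + 1/2*1/15 = 1/10
d_1 = (P=1/5, Q=3/5, R=1/10, S=1/10)
  d_2[P] = 1/5*2/5 + 3/5*1/15 + 1/10*2/15 + 1/10*1/3 = 1/6
  d_2[Q] = 1/5*2/15 + 3/5*2/3 + 1/10*1/15 + 1/10*8/15 = 73/150
  d_2[R] = 1/5*2/15 + 3/5*2/15 + 1/10*11/15 + 1/10*1/15 = 14/75
  d_2[S] = 1/5*1/3 + 3/5*2/15 + 1/10*1/15 + 1/10*1/15 = 4/25
d_2 = (P=1/6, Q=73/150, R=14/75, S=4/25)
  d_3[P] = 1/6*2/5 + 73/150*1/15 + 14/75*2/15 + 4/25*1/3 = 133/750
  d_3[Q] = 1/6*2/15 + 73/150*2/3 + 14/75*1/15 + 4/25*8/15 = 4/9
  d_3[R] = 1/6*2/15 + 73/150*2/15 + 14/75*11/15 + 4/25*1/15 = 88/375
  d_3[S] = 1/6*1/3 + 73/150*2/15 + 14/75*1/15 + 4/25*1/15 = 323/2250
d_3 = (P=133/750, Q=4/9, R=88/375, S=323/2250)
  d_4[P] = 133/750*2/5 + 4/9*1/15 + 88/375*2/15 + 323/2250*1/3 = 1213/6750
  d_4[Q] = 133/750*2/15 + 4/9*2/3 + 88/375*1/15 + 323/2250*8/15 = 1391/3375
  d_4[R] = 133/750*2/15 + 4/9*2/15 + 88/375*11/15 + 323/2250*1/15 = 8929/33750
  d_4[S] = 133/750*1/3 + 4/9*2/15 + 88/375*1/15 + 323/2250*1/15 = 2423/16875
d_4 = (P=1213/6750, Q=1391/3375, R=8929/33750, S=2423/16875)

Answer: 1213/6750 1391/3375 8929/33750 2423/16875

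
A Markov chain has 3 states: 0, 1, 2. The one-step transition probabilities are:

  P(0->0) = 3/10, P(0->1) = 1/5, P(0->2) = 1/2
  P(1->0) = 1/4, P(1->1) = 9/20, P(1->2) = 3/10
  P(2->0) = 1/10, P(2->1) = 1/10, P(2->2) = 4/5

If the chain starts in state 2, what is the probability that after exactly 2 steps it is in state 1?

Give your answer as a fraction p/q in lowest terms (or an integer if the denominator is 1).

Answer: 29/200

Derivation:
Computing P^2 by repeated multiplication:
P^1 =
  0: [3/10, 1/5, 1/2]
  1: [1/4, 9/20, 3/10]
  2: [1/10, 1/10, 4/5]
P^2 =
  0: [19/100, 1/5, 61/100]
  1: [87/400, 113/400, 1/2]
  2: [27/200, 29/200, 18/25]

(P^2)[2 -> 1] = 29/200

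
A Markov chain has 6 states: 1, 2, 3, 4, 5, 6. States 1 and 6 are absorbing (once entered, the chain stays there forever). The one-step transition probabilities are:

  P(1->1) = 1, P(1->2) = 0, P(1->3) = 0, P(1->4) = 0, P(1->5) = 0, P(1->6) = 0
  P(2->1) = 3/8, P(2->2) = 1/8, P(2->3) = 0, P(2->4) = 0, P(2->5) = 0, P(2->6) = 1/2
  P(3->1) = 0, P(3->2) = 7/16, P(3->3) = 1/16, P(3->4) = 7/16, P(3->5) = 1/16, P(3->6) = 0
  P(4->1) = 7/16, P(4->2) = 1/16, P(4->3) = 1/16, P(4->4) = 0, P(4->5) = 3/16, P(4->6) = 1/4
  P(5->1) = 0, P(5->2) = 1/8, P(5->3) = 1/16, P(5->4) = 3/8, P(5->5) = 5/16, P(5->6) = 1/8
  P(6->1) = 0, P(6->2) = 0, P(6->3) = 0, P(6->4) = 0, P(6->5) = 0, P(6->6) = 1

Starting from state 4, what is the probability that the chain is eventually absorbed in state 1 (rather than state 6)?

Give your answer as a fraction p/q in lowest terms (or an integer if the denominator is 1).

Answer: 4549/7875

Derivation:
Let a_i = P(absorbed in 1 | start in state i).
Boundary conditions: a_1 = 1, a_6 = 0.
For each transient state i, a_i = sum_j P(i->j) * a_j:
  a_2 = 3/8*a_1 + 1/8*a_2 + 0*a_3 + 0*a_4 + 0*a_5 + 1/2*a_6
  a_3 = 0*a_1 + 7/16*a_2 + 1/16*a_3 + 7/16*a_4 + 1/16*a_5 + 0*a_6
  a_4 = 7/16*a_1 + 1/16*a_2 + 1/16*a_3 + 0*a_4 + 3/16*a_5 + 1/4*a_6
  a_5 = 0*a_1 + 1/8*a_2 + 1/16*a_3 + 3/8*a_4 + 5/16*a_5 + 1/8*a_6

Substituting a_1 = 1 and a_6 = 0, rearrange to (I - Q) a = r where r[i] = P(i -> 1):
  [7/8, 0, 0, 0] . (a_2, a_3, a_4, a_5) = 3/8
  [-7/16, 15/16, -7/16, -1/16] . (a_2, a_3, a_4, a_5) = 0
  [-1/16, -1/16, 1, -3/16] . (a_2, a_3, a_4, a_5) = 7/16
  [-1/8, -1/16, -3/8, 11/16] . (a_2, a_3, a_4, a_5) = 0

Solving yields:
  a_2 = 3/7
  a_3 = 3928/7875
  a_4 = 4549/7875
  a_5 = 3452/7875

Starting state is 4, so the absorption probability is a_4 = 4549/7875.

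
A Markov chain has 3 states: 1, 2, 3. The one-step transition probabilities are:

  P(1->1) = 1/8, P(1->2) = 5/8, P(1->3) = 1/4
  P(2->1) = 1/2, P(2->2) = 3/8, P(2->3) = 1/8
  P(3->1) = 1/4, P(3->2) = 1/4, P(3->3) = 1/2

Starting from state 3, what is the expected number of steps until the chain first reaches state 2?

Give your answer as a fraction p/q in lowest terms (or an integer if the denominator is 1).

Answer: 3

Derivation:
Let h_i = expected steps to first reach 2 from state i.
Boundary: h_2 = 0.
First-step equations for the other states:
  h_1 = 1 + 1/8*h_1 + 5/8*h_2 + 1/4*h_3
  h_3 = 1 + 1/4*h_1 + 1/4*h_2 + 1/2*h_3

Substituting h_2 = 0 and rearranging gives the linear system (I - Q) h = 1:
  [7/8, -1/4] . (h_1, h_3) = 1
  [-1/4, 1/2] . (h_1, h_3) = 1

Solving yields:
  h_1 = 2
  h_3 = 3

Starting state is 3, so the expected hitting time is h_3 = 3.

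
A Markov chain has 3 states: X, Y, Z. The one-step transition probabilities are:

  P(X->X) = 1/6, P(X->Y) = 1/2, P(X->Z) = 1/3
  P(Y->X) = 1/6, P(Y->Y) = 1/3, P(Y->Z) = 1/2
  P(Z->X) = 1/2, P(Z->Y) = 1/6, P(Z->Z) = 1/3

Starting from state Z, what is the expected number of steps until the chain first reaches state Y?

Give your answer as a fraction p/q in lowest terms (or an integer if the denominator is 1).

Answer: 24/7

Derivation:
Let h_i = expected steps to first reach Y from state i.
Boundary: h_Y = 0.
First-step equations for the other states:
  h_X = 1 + 1/6*h_X + 1/2*h_Y + 1/3*h_Z
  h_Z = 1 + 1/2*h_X + 1/6*h_Y + 1/3*h_Z

Substituting h_Y = 0 and rearranging gives the linear system (I - Q) h = 1:
  [5/6, -1/3] . (h_X, h_Z) = 1
  [-1/2, 2/3] . (h_X, h_Z) = 1

Solving yields:
  h_X = 18/7
  h_Z = 24/7

Starting state is Z, so the expected hitting time is h_Z = 24/7.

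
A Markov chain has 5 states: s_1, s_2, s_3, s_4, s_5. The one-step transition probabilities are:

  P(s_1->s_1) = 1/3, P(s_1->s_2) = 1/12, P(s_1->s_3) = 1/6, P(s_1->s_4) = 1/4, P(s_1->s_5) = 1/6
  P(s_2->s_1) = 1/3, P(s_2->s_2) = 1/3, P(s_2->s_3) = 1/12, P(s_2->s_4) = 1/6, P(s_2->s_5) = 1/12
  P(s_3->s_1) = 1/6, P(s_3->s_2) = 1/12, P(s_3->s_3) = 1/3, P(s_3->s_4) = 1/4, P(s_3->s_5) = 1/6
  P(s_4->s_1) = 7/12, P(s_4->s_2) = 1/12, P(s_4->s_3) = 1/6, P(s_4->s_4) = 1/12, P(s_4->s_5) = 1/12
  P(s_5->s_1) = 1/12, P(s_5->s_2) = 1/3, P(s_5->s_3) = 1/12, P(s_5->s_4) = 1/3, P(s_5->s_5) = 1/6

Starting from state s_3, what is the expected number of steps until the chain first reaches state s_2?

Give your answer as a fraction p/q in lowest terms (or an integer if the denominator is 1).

Let h_i = expected steps to first reach s_2 from state i.
Boundary: h_s_2 = 0.
First-step equations for the other states:
  h_s_1 = 1 + 1/3*h_s_1 + 1/12*h_s_2 + 1/6*h_s_3 + 1/4*h_s_4 + 1/6*h_s_5
  h_s_3 = 1 + 1/6*h_s_1 + 1/12*h_s_2 + 1/3*h_s_3 + 1/4*h_s_4 + 1/6*h_s_5
  h_s_4 = 1 + 7/12*h_s_1 + 1/12*h_s_2 + 1/6*h_s_3 + 1/12*h_s_4 + 1/12*h_s_5
  h_s_5 = 1 + 1/12*h_s_1 + 1/3*h_s_2 + 1/12*h_s_3 + 1/3*h_s_4 + 1/6*h_s_5

Substituting h_s_2 = 0 and rearranging gives the linear system (I - Q) h = 1:
  [2/3, -1/6, -1/4, -1/6] . (h_s_1, h_s_3, h_s_4, h_s_5) = 1
  [-1/6, 2/3, -1/4, -1/6] . (h_s_1, h_s_3, h_s_4, h_s_5) = 1
  [-7/12, -1/6, 11/12, -1/12] . (h_s_1, h_s_3, h_s_4, h_s_5) = 1
  [-1/12, -1/12, -1/3, 5/6] . (h_s_1, h_s_3, h_s_4, h_s_5) = 1

Solving yields:
  h_s_1 = 507/61
  h_s_3 = 507/61
  h_s_4 = 516/61
  h_s_5 = 381/61

Starting state is s_3, so the expected hitting time is h_s_3 = 507/61.

Answer: 507/61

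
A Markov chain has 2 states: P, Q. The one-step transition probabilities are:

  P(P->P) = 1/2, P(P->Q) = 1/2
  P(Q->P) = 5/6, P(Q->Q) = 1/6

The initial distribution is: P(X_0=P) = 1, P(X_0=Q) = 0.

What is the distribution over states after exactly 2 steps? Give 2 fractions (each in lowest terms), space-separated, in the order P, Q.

Propagating the distribution step by step (d_{t+1} = d_t * P):
d_0 = (P=1, Q=0)
  d_1[P] = 1*1/2 + 0*5/6 = 1/2
  d_1[Q] = 1*1/2 + 0*1/6 = 1/2
d_1 = (P=1/2, Q=1/2)
  d_2[P] = 1/2*1/2 + 1/2*5/6 = 2/3
  d_2[Q] = 1/2*1/2 + 1/2*1/6 = 1/3
d_2 = (P=2/3, Q=1/3)

Answer: 2/3 1/3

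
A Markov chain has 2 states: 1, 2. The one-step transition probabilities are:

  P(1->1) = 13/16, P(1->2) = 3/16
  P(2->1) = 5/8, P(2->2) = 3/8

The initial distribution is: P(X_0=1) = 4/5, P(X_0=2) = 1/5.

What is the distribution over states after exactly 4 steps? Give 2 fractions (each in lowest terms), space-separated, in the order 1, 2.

Answer: 126037/163840 37803/163840

Derivation:
Propagating the distribution step by step (d_{t+1} = d_t * P):
d_0 = (1=4/5, 2=1/5)
  d_1[1] = 4/5*13/16 + 1/5*5/8 = 31/40
  d_1[2] = 4/5*3/16 + 1/5*3/8 = 9/40
d_1 = (1=31/40, 2=9/40)
  d_2[1] = 31/40*13/16 + 9/40*5/8 = 493/640
  d_2[2] = 31/40*3/16 + 9/40*3/8 = 147/640
d_2 = (1=493/640, 2=147/640)
  d_3[1] = 493/640*13/16 + 147/640*5/8 = 7879/10240
  d_3[2] = 493/640*3/16 + 147/640*3/8 = 2361/10240
d_3 = (1=7879/10240, 2=2361/10240)
  d_4[1] = 7879/10240*13/16 + 2361/10240*5/8 = 126037/163840
  d_4[2] = 7879/10240*3/16 + 2361/10240*3/8 = 37803/163840
d_4 = (1=126037/163840, 2=37803/163840)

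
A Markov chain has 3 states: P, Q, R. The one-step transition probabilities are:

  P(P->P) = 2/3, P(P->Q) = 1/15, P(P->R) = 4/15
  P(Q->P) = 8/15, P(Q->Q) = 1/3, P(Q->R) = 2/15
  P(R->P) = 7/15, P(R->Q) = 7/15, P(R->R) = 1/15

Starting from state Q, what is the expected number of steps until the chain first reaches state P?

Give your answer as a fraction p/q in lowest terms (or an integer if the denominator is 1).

Answer: 40/21

Derivation:
Let h_i = expected steps to first reach P from state i.
Boundary: h_P = 0.
First-step equations for the other states:
  h_Q = 1 + 8/15*h_P + 1/3*h_Q + 2/15*h_R
  h_R = 1 + 7/15*h_P + 7/15*h_Q + 1/15*h_R

Substituting h_P = 0 and rearranging gives the linear system (I - Q) h = 1:
  [2/3, -2/15] . (h_Q, h_R) = 1
  [-7/15, 14/15] . (h_Q, h_R) = 1

Solving yields:
  h_Q = 40/21
  h_R = 85/42

Starting state is Q, so the expected hitting time is h_Q = 40/21.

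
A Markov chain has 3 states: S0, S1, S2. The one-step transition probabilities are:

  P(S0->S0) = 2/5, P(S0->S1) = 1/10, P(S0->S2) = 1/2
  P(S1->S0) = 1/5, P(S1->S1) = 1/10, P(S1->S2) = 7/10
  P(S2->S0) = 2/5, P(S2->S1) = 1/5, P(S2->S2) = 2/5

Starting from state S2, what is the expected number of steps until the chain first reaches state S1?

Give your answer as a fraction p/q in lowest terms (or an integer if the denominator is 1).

Answer: 25/4

Derivation:
Let h_i = expected steps to first reach S1 from state i.
Boundary: h_S1 = 0.
First-step equations for the other states:
  h_S0 = 1 + 2/5*h_S0 + 1/10*h_S1 + 1/2*h_S2
  h_S2 = 1 + 2/5*h_S0 + 1/5*h_S1 + 2/5*h_S2

Substituting h_S1 = 0 and rearranging gives the linear system (I - Q) h = 1:
  [3/5, -1/2] . (h_S0, h_S2) = 1
  [-2/5, 3/5] . (h_S0, h_S2) = 1

Solving yields:
  h_S0 = 55/8
  h_S2 = 25/4

Starting state is S2, so the expected hitting time is h_S2 = 25/4.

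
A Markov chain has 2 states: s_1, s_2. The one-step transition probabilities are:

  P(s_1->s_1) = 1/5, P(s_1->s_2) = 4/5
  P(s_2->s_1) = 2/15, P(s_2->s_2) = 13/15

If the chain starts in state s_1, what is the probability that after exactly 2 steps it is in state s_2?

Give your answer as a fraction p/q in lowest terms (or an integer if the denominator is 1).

Computing P^2 by repeated multiplication:
P^1 =
  s_1: [1/5, 4/5]
  s_2: [2/15, 13/15]
P^2 =
  s_1: [11/75, 64/75]
  s_2: [32/225, 193/225]

(P^2)[s_1 -> s_2] = 64/75

Answer: 64/75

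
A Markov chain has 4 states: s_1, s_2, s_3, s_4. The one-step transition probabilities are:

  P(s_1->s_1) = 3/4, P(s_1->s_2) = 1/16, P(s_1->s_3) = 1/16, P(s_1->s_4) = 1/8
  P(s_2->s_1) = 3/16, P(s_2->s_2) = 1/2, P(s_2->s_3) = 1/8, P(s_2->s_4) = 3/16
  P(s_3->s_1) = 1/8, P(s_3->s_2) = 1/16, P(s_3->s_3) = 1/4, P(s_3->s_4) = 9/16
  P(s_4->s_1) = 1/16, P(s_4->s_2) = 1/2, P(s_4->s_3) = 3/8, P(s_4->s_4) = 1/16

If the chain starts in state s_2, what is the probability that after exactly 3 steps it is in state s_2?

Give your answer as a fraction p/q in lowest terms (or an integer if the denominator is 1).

Answer: 79/256

Derivation:
Computing P^3 by repeated multiplication:
P^1 =
  s_1: [3/4, 1/16, 1/16, 1/8]
  s_2: [3/16, 1/2, 1/8, 3/16]
  s_3: [1/8, 1/16, 1/4, 9/16]
  s_4: [1/16, 1/2, 3/8, 1/16]
P^2 =
  s_1: [151/256, 37/256, 15/128, 19/128]
  s_2: [67/256, 93/256, 45/256, 51/256]
  s_3: [11/64, 43/128, 37/128, 13/64]
  s_4: [49/256, 79/256, 47/256, 81/256]
P^3 =
  s_1: [2021/4096, 781/4096, 573/4096, 721/4096]
  s_2: [153/512, 79/256, 739/4096, 869/4096]
  s_3: [493/2048, 611/2048, 103/512, 133/512]
  s_4: [125/512, 43/128, 881/4096, 839/4096]

(P^3)[s_2 -> s_2] = 79/256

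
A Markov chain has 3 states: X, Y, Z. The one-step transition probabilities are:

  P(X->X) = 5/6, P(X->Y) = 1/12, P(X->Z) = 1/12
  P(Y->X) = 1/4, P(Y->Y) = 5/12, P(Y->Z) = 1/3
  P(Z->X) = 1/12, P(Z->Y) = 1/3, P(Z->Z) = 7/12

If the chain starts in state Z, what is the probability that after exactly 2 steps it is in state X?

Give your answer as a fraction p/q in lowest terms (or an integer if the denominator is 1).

Answer: 29/144

Derivation:
Computing P^2 by repeated multiplication:
P^1 =
  X: [5/6, 1/12, 1/12]
  Y: [1/4, 5/12, 1/3]
  Z: [1/12, 1/3, 7/12]
P^2 =
  X: [13/18, 19/144, 7/48]
  Y: [49/144, 11/36, 17/48]
  Z: [29/144, 49/144, 11/24]

(P^2)[Z -> X] = 29/144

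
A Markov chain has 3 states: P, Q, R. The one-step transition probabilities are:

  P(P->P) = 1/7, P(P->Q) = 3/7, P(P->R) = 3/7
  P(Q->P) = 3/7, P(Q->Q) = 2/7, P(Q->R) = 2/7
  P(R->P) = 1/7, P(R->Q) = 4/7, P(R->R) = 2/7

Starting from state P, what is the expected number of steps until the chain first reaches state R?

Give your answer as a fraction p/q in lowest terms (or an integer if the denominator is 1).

Let h_i = expected steps to first reach R from state i.
Boundary: h_R = 0.
First-step equations for the other states:
  h_P = 1 + 1/7*h_P + 3/7*h_Q + 3/7*h_R
  h_Q = 1 + 3/7*h_P + 2/7*h_Q + 2/7*h_R

Substituting h_R = 0 and rearranging gives the linear system (I - Q) h = 1:
  [6/7, -3/7] . (h_P, h_Q) = 1
  [-3/7, 5/7] . (h_P, h_Q) = 1

Solving yields:
  h_P = 8/3
  h_Q = 3

Starting state is P, so the expected hitting time is h_P = 8/3.

Answer: 8/3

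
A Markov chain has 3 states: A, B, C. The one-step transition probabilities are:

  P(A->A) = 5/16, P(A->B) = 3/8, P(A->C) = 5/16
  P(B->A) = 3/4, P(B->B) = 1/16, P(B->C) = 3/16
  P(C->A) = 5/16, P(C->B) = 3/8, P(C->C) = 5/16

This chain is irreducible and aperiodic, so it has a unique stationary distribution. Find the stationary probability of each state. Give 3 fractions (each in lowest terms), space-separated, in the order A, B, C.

Answer: 7/16 2/7 31/112

Derivation:
The stationary distribution satisfies pi = pi * P, i.e.:
  pi_A = 5/16*pi_A + 3/4*pi_B + 5/16*pi_C
  pi_B = 3/8*pi_A + 1/16*pi_B + 3/8*pi_C
  pi_C = 5/16*pi_A + 3/16*pi_B + 5/16*pi_C
with normalization: pi_A + pi_B + pi_C = 1.

Using the first 2 balance equations plus normalization, the linear system A*pi = b is:
  [-11/16, 3/4, 5/16] . pi = 0
  [3/8, -15/16, 3/8] . pi = 0
  [1, 1, 1] . pi = 1

Solving yields:
  pi_A = 7/16
  pi_B = 2/7
  pi_C = 31/112

Verification (pi * P):
  7/16*5/16 + 2/7*3/4 + 31/112*5/16 = 7/16 = pi_A  (ok)
  7/16*3/8 + 2/7*1/16 + 31/112*3/8 = 2/7 = pi_B  (ok)
  7/16*5/16 + 2/7*3/16 + 31/112*5/16 = 31/112 = pi_C  (ok)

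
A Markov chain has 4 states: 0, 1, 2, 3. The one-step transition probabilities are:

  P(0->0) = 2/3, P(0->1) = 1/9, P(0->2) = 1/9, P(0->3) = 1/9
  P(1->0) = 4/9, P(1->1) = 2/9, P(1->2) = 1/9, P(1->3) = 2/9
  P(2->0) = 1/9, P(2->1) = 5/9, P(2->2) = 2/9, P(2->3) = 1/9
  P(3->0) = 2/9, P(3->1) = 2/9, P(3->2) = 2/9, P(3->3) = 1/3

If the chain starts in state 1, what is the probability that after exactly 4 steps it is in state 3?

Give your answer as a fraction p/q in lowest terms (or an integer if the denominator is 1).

Computing P^4 by repeated multiplication:
P^1 =
  0: [2/3, 1/9, 1/9, 1/9]
  1: [4/9, 2/9, 1/9, 2/9]
  2: [1/9, 5/9, 2/9, 1/9]
  3: [2/9, 2/9, 2/9, 1/3]
P^2 =
  0: [43/81, 5/27, 11/81, 4/27]
  1: [37/81, 17/81, 4/27, 5/27]
  2: [10/27, 23/81, 4/27, 16/81]
  3: [28/81, 22/81, 14/81, 17/81]
P^3 =
  0: [353/729, 152/729, 104/729, 40/243]
  1: [332/729, 161/729, 4/27, 128/729]
  2: [316/729, 56/243, 109/729, 136/729]
  3: [304/729, 176/729, 112/729, 137/729]
P^4 =
  0: [3070/6561, 1417/6561, 953/6561, 1121/6561]
  1: [1000/2187, 1450/6561, 965/6561, 382/2187]
  2: [983/2187, 1469/6561, 974/6561, 1169/6561]
  3: [2914/6561, 1490/6561, 326/2187, 131/729]

(P^4)[1 -> 3] = 382/2187

Answer: 382/2187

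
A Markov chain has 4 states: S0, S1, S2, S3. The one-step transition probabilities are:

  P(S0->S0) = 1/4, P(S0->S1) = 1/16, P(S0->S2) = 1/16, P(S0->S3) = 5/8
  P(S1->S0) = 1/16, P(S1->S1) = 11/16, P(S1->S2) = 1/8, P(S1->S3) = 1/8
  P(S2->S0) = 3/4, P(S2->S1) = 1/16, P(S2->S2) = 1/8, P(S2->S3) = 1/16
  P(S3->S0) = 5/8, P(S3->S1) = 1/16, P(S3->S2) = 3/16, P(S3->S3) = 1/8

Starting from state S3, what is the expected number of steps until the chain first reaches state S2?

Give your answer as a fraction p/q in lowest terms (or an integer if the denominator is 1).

Answer: 132/17

Derivation:
Let h_i = expected steps to first reach S2 from state i.
Boundary: h_S2 = 0.
First-step equations for the other states:
  h_S0 = 1 + 1/4*h_S0 + 1/16*h_S1 + 1/16*h_S2 + 5/8*h_S3
  h_S1 = 1 + 1/16*h_S0 + 11/16*h_S1 + 1/8*h_S2 + 1/8*h_S3
  h_S3 = 1 + 5/8*h_S0 + 1/16*h_S1 + 3/16*h_S2 + 1/8*h_S3

Substituting h_S2 = 0 and rearranging gives the linear system (I - Q) h = 1:
  [3/4, -1/16, -5/8] . (h_S0, h_S1, h_S3) = 1
  [-1/16, 5/16, -1/8] . (h_S0, h_S1, h_S3) = 1
  [-5/8, -1/16, 7/8] . (h_S0, h_S1, h_S3) = 1

Solving yields:
  h_S0 = 144/17
  h_S1 = 8
  h_S3 = 132/17

Starting state is S3, so the expected hitting time is h_S3 = 132/17.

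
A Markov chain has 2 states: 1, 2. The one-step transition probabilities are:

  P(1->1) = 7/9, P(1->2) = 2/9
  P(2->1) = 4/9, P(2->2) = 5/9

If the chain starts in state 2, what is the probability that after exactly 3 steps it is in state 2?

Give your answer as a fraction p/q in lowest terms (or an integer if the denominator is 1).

Computing P^3 by repeated multiplication:
P^1 =
  1: [7/9, 2/9]
  2: [4/9, 5/9]
P^2 =
  1: [19/27, 8/27]
  2: [16/27, 11/27]
P^3 =
  1: [55/81, 26/81]
  2: [52/81, 29/81]

(P^3)[2 -> 2] = 29/81

Answer: 29/81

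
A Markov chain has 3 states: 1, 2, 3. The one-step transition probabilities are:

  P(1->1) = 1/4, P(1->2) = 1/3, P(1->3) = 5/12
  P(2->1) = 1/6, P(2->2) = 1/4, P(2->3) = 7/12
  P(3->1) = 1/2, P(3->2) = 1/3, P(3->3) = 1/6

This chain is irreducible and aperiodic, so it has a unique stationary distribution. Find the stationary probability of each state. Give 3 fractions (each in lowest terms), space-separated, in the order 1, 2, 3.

Answer: 62/195 4/13 73/195

Derivation:
The stationary distribution satisfies pi = pi * P, i.e.:
  pi_1 = 1/4*pi_1 + 1/6*pi_2 + 1/2*pi_3
  pi_2 = 1/3*pi_1 + 1/4*pi_2 + 1/3*pi_3
  pi_3 = 5/12*pi_1 + 7/12*pi_2 + 1/6*pi_3
with normalization: pi_1 + pi_2 + pi_3 = 1.

Using the first 2 balance equations plus normalization, the linear system A*pi = b is:
  [-3/4, 1/6, 1/2] . pi = 0
  [1/3, -3/4, 1/3] . pi = 0
  [1, 1, 1] . pi = 1

Solving yields:
  pi_1 = 62/195
  pi_2 = 4/13
  pi_3 = 73/195

Verification (pi * P):
  62/195*1/4 + 4/13*1/6 + 73/195*1/2 = 62/195 = pi_1  (ok)
  62/195*1/3 + 4/13*1/4 + 73/195*1/3 = 4/13 = pi_2  (ok)
  62/195*5/12 + 4/13*7/12 + 73/195*1/6 = 73/195 = pi_3  (ok)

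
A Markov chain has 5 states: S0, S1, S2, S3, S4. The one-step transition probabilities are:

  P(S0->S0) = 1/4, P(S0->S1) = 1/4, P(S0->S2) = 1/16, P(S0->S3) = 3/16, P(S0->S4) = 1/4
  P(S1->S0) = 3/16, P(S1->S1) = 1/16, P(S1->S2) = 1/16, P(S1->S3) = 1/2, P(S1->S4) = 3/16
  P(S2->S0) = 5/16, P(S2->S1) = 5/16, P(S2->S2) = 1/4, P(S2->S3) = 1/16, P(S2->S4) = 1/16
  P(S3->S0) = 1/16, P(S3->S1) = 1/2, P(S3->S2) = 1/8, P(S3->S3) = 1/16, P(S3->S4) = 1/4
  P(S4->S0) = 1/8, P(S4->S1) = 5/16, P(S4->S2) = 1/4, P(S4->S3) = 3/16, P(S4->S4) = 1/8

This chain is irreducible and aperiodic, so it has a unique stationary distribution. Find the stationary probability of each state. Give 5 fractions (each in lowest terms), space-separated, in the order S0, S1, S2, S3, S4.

The stationary distribution satisfies pi = pi * P, i.e.:
  pi_S0 = 1/4*pi_S0 + 3/16*pi_S1 + 5/16*pi_S2 + 1/16*pi_S3 + 1/8*pi_S4
  pi_S1 = 1/4*pi_S0 + 1/16*pi_S1 + 5/16*pi_S2 + 1/2*pi_S3 + 5/16*pi_S4
  pi_S2 = 1/16*pi_S0 + 1/16*pi_S1 + 1/4*pi_S2 + 1/8*pi_S3 + 1/4*pi_S4
  pi_S3 = 3/16*pi_S0 + 1/2*pi_S1 + 1/16*pi_S2 + 1/16*pi_S3 + 3/16*pi_S4
  pi_S4 = 1/4*pi_S0 + 3/16*pi_S1 + 1/16*pi_S2 + 1/4*pi_S3 + 1/8*pi_S4
with normalization: pi_S0 + pi_S1 + pi_S2 + pi_S3 + pi_S4 = 1.

Using the first 4 balance equations plus normalization, the linear system A*pi = b is:
  [-3/4, 3/16, 5/16, 1/16, 1/8] . pi = 0
  [1/4, -15/16, 5/16, 1/2, 5/16] . pi = 0
  [1/16, 1/16, -3/4, 1/8, 1/4] . pi = 0
  [3/16, 1/2, 1/16, -15/16, 3/16] . pi = 0
  [1, 1, 1, 1, 1] . pi = 1

Solving yields:
  pi_S0 = 13893/79121
  pi_S1 = 3113/11303
  pi_S2 = 10835/79121
  pi_S3 = 18036/79121
  pi_S4 = 14566/79121

Verification (pi * P):
  13893/79121*1/4 + 3113/11303*3/16 + 10835/79121*5/16 + 18036/79121*1/16 + 14566/79121*1/8 = 13893/79121 = pi_S0  (ok)
  13893/79121*1/4 + 3113/11303*1/16 + 10835/79121*5/16 + 18036/79121*1/2 + 14566/79121*5/16 = 3113/11303 = pi_S1  (ok)
  13893/79121*1/16 + 3113/11303*1/16 + 10835/79121*1/4 + 18036/79121*1/8 + 14566/79121*1/4 = 10835/79121 = pi_S2  (ok)
  13893/79121*3/16 + 3113/11303*1/2 + 10835/79121*1/16 + 18036/79121*1/16 + 14566/79121*3/16 = 18036/79121 = pi_S3  (ok)
  13893/79121*1/4 + 3113/11303*3/16 + 10835/79121*1/16 + 18036/79121*1/4 + 14566/79121*1/8 = 14566/79121 = pi_S4  (ok)

Answer: 13893/79121 3113/11303 10835/79121 18036/79121 14566/79121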